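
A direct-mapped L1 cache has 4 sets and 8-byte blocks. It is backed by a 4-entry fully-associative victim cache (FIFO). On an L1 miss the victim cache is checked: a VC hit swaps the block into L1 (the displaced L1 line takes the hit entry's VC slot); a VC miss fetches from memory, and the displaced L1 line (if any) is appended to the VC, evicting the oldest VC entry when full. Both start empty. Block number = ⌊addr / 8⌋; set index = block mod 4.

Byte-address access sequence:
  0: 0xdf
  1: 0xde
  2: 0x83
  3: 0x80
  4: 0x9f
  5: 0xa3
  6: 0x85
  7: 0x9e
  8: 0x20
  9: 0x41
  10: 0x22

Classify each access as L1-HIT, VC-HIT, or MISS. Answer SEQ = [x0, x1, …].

0: 0xdf (blk 27, set 3) → MISS  vc=[]
1: 0xde (blk 27, set 3) → L1-HIT  vc=[]
2: 0x83 (blk 16, set 0) → MISS  vc=[]
3: 0x80 (blk 16, set 0) → L1-HIT  vc=[]
4: 0x9f (blk 19, set 3) → MISS  vc=[27]
5: 0xa3 (blk 20, set 0) → MISS  vc=[27, 16]
6: 0x85 (blk 16, set 0) → VC-HIT  vc=[27, 20]
7: 0x9e (blk 19, set 3) → L1-HIT  vc=[27, 20]
8: 0x20 (blk 4, set 0) → MISS  vc=[27, 20, 16]
9: 0x41 (blk 8, set 0) → MISS  vc=[27, 20, 16, 4]
10: 0x22 (blk 4, set 0) → VC-HIT  vc=[27, 20, 16, 8]

SEQ = [MISS, L1-HIT, MISS, L1-HIT, MISS, MISS, VC-HIT, L1-HIT, MISS, MISS, VC-HIT]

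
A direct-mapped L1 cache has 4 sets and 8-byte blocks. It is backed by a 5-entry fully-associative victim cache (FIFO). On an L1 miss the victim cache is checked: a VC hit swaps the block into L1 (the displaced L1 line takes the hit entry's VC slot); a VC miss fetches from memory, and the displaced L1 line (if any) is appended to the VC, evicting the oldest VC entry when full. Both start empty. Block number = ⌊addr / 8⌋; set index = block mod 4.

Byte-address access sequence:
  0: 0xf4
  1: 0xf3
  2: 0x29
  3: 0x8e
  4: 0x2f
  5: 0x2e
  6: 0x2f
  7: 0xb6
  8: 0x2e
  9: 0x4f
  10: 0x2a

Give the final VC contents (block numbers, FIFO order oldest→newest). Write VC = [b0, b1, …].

VC = [17, 30, 9]

  [0] addr=0xf4 blk=30 s=2: MISS | VC []
  [1] addr=0xf3 blk=30 s=2: L1-HIT | VC []
  [2] addr=0x29 blk=5 s=1: MISS | VC []
  [3] addr=0x8e blk=17 s=1: MISS | VC [5]
  [4] addr=0x2f blk=5 s=1: VC-HIT | VC [17]
  [5] addr=0x2e blk=5 s=1: L1-HIT | VC [17]
  [6] addr=0x2f blk=5 s=1: L1-HIT | VC [17]
  [7] addr=0xb6 blk=22 s=2: MISS | VC [17, 30]
  [8] addr=0x2e blk=5 s=1: L1-HIT | VC [17, 30]
  [9] addr=0x4f blk=9 s=1: MISS | VC [17, 30, 5]
  [10] addr=0x2a blk=5 s=1: VC-HIT | VC [17, 30, 9]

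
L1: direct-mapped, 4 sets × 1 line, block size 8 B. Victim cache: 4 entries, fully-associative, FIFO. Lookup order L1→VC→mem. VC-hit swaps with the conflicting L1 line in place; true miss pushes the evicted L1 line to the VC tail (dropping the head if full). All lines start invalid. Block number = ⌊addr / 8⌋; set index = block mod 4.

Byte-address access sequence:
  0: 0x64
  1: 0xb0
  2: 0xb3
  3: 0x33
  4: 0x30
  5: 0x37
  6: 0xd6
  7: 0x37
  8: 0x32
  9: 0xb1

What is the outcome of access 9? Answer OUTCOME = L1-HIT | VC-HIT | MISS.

  [0] addr=0x64 blk=12 s=0: MISS | VC []
  [1] addr=0xb0 blk=22 s=2: MISS | VC []
  [2] addr=0xb3 blk=22 s=2: L1-HIT | VC []
  [3] addr=0x33 blk=6 s=2: MISS | VC [22]
  [4] addr=0x30 blk=6 s=2: L1-HIT | VC [22]
  [5] addr=0x37 blk=6 s=2: L1-HIT | VC [22]
  [6] addr=0xd6 blk=26 s=2: MISS | VC [22, 6]
  [7] addr=0x37 blk=6 s=2: VC-HIT | VC [22, 26]
  [8] addr=0x32 blk=6 s=2: L1-HIT | VC [22, 26]
  [9] addr=0xb1 blk=22 s=2: VC-HIT | VC [6, 26]

OUTCOME = VC-HIT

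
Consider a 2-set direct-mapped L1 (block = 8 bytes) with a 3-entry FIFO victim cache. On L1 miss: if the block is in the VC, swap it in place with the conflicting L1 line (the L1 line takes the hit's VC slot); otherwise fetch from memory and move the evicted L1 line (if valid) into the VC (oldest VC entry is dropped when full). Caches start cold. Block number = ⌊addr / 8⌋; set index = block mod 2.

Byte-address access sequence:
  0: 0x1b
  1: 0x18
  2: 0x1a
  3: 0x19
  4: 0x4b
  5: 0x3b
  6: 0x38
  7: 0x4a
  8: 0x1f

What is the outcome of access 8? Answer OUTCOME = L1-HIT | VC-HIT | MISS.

0: 0x1b (blk 3, set 1) → MISS  vc=[]
1: 0x18 (blk 3, set 1) → L1-HIT  vc=[]
2: 0x1a (blk 3, set 1) → L1-HIT  vc=[]
3: 0x19 (blk 3, set 1) → L1-HIT  vc=[]
4: 0x4b (blk 9, set 1) → MISS  vc=[3]
5: 0x3b (blk 7, set 1) → MISS  vc=[3, 9]
6: 0x38 (blk 7, set 1) → L1-HIT  vc=[3, 9]
7: 0x4a (blk 9, set 1) → VC-HIT  vc=[3, 7]
8: 0x1f (blk 3, set 1) → VC-HIT  vc=[9, 7]

OUTCOME = VC-HIT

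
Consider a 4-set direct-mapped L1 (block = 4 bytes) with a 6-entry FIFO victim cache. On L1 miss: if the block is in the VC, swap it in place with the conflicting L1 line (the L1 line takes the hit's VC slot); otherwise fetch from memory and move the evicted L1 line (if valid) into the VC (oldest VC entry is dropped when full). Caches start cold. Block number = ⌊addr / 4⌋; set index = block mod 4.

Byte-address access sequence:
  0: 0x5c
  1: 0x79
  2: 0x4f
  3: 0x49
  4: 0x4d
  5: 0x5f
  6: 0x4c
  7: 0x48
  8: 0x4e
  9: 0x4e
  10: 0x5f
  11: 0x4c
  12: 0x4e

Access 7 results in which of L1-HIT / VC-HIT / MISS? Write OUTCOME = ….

OUTCOME = L1-HIT

0: 0x5c (blk 23, set 3) → MISS  vc=[]
1: 0x79 (blk 30, set 2) → MISS  vc=[]
2: 0x4f (blk 19, set 3) → MISS  vc=[23]
3: 0x49 (blk 18, set 2) → MISS  vc=[23, 30]
4: 0x4d (blk 19, set 3) → L1-HIT  vc=[23, 30]
5: 0x5f (blk 23, set 3) → VC-HIT  vc=[19, 30]
6: 0x4c (blk 19, set 3) → VC-HIT  vc=[23, 30]
7: 0x48 (blk 18, set 2) → L1-HIT  vc=[23, 30]
8: 0x4e (blk 19, set 3) → L1-HIT  vc=[23, 30]
9: 0x4e (blk 19, set 3) → L1-HIT  vc=[23, 30]
10: 0x5f (blk 23, set 3) → VC-HIT  vc=[19, 30]
11: 0x4c (blk 19, set 3) → VC-HIT  vc=[23, 30]
12: 0x4e (blk 19, set 3) → L1-HIT  vc=[23, 30]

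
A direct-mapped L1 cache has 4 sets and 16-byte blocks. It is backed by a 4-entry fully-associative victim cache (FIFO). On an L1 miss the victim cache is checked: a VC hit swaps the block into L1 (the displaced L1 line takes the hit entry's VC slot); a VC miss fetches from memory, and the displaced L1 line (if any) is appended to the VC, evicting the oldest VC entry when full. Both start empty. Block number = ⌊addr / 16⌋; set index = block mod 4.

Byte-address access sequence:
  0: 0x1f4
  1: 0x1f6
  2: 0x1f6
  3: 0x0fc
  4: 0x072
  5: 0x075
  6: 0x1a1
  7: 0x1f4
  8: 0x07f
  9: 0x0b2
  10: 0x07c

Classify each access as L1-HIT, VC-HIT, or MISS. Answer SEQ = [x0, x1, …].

  [0] addr=0x1f4 blk=31 s=3: MISS | VC []
  [1] addr=0x1f6 blk=31 s=3: L1-HIT | VC []
  [2] addr=0x1f6 blk=31 s=3: L1-HIT | VC []
  [3] addr=0xfc blk=15 s=3: MISS | VC [31]
  [4] addr=0x72 blk=7 s=3: MISS | VC [31, 15]
  [5] addr=0x75 blk=7 s=3: L1-HIT | VC [31, 15]
  [6] addr=0x1a1 blk=26 s=2: MISS | VC [31, 15]
  [7] addr=0x1f4 blk=31 s=3: VC-HIT | VC [7, 15]
  [8] addr=0x7f blk=7 s=3: VC-HIT | VC [31, 15]
  [9] addr=0xb2 blk=11 s=3: MISS | VC [31, 15, 7]
  [10] addr=0x7c blk=7 s=3: VC-HIT | VC [31, 15, 11]

SEQ = [MISS, L1-HIT, L1-HIT, MISS, MISS, L1-HIT, MISS, VC-HIT, VC-HIT, MISS, VC-HIT]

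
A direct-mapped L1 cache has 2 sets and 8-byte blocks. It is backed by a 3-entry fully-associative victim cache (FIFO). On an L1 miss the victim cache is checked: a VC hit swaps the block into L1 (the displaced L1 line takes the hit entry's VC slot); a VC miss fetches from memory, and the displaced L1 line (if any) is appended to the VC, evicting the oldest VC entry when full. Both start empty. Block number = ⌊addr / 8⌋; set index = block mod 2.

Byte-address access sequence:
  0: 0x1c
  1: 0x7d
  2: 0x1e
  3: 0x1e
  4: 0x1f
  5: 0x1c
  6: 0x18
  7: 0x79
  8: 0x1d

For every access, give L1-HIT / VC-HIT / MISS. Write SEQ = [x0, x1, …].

SEQ = [MISS, MISS, VC-HIT, L1-HIT, L1-HIT, L1-HIT, L1-HIT, VC-HIT, VC-HIT]

  [0] addr=0x1c blk=3 s=1: MISS | VC []
  [1] addr=0x7d blk=15 s=1: MISS | VC [3]
  [2] addr=0x1e blk=3 s=1: VC-HIT | VC [15]
  [3] addr=0x1e blk=3 s=1: L1-HIT | VC [15]
  [4] addr=0x1f blk=3 s=1: L1-HIT | VC [15]
  [5] addr=0x1c blk=3 s=1: L1-HIT | VC [15]
  [6] addr=0x18 blk=3 s=1: L1-HIT | VC [15]
  [7] addr=0x79 blk=15 s=1: VC-HIT | VC [3]
  [8] addr=0x1d blk=3 s=1: VC-HIT | VC [15]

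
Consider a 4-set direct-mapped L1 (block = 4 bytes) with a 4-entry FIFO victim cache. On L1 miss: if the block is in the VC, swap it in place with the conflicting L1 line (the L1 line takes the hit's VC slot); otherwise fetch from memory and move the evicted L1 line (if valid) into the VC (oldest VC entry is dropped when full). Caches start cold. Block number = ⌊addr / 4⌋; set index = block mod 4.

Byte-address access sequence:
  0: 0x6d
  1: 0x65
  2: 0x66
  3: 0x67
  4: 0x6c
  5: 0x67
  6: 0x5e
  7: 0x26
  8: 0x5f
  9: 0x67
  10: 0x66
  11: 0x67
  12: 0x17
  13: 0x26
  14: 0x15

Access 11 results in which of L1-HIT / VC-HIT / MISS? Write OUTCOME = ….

OUTCOME = L1-HIT

#0 0x6d→b27/s3 MISS; vc=[]
#1 0x65→b25/s1 MISS; vc=[]
#2 0x66→b25/s1 L1-HIT; vc=[]
#3 0x67→b25/s1 L1-HIT; vc=[]
#4 0x6c→b27/s3 L1-HIT; vc=[]
#5 0x67→b25/s1 L1-HIT; vc=[]
#6 0x5e→b23/s3 MISS; vc=[27]
#7 0x26→b9/s1 MISS; vc=[27,25]
#8 0x5f→b23/s3 L1-HIT; vc=[27,25]
#9 0x67→b25/s1 VC-HIT; vc=[27,9]
#10 0x66→b25/s1 L1-HIT; vc=[27,9]
#11 0x67→b25/s1 L1-HIT; vc=[27,9]
#12 0x17→b5/s1 MISS; vc=[27,9,25]
#13 0x26→b9/s1 VC-HIT; vc=[27,5,25]
#14 0x15→b5/s1 VC-HIT; vc=[27,9,25]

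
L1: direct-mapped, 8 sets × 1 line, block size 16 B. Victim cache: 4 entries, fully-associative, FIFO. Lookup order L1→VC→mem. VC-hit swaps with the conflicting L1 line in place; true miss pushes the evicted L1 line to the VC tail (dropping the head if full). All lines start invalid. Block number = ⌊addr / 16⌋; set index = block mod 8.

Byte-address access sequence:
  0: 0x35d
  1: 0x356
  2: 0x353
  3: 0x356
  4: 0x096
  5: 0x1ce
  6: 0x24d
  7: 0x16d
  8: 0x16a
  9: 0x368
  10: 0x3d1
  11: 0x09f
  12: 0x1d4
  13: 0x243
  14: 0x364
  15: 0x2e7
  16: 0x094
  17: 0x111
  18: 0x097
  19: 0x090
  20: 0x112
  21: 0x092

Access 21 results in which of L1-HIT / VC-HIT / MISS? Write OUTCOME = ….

OUTCOME = VC-HIT

  [0] addr=0x35d blk=53 s=5: MISS | VC []
  [1] addr=0x356 blk=53 s=5: L1-HIT | VC []
  [2] addr=0x353 blk=53 s=5: L1-HIT | VC []
  [3] addr=0x356 blk=53 s=5: L1-HIT | VC []
  [4] addr=0x96 blk=9 s=1: MISS | VC []
  [5] addr=0x1ce blk=28 s=4: MISS | VC []
  [6] addr=0x24d blk=36 s=4: MISS | VC [28]
  [7] addr=0x16d blk=22 s=6: MISS | VC [28]
  [8] addr=0x16a blk=22 s=6: L1-HIT | VC [28]
  [9] addr=0x368 blk=54 s=6: MISS | VC [28, 22]
  [10] addr=0x3d1 blk=61 s=5: MISS | VC [28, 22, 53]
  [11] addr=0x9f blk=9 s=1: L1-HIT | VC [28, 22, 53]
  [12] addr=0x1d4 blk=29 s=5: MISS | VC [28, 22, 53, 61]
  [13] addr=0x243 blk=36 s=4: L1-HIT | VC [28, 22, 53, 61]
  [14] addr=0x364 blk=54 s=6: L1-HIT | VC [28, 22, 53, 61]
  [15] addr=0x2e7 blk=46 s=6: MISS | VC [22, 53, 61, 54]
  [16] addr=0x94 blk=9 s=1: L1-HIT | VC [22, 53, 61, 54]
  [17] addr=0x111 blk=17 s=1: MISS | VC [53, 61, 54, 9]
  [18] addr=0x97 blk=9 s=1: VC-HIT | VC [53, 61, 54, 17]
  [19] addr=0x90 blk=9 s=1: L1-HIT | VC [53, 61, 54, 17]
  [20] addr=0x112 blk=17 s=1: VC-HIT | VC [53, 61, 54, 9]
  [21] addr=0x92 blk=9 s=1: VC-HIT | VC [53, 61, 54, 17]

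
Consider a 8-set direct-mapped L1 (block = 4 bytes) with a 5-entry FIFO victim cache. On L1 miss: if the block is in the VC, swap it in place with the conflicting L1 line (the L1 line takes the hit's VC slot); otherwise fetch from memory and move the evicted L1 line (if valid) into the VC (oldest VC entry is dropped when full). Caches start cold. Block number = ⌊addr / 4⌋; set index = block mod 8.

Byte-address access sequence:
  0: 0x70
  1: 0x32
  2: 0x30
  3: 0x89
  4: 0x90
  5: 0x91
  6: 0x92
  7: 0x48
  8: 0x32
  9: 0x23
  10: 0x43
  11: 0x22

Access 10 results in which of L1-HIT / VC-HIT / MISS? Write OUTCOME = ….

0: 0x70 (blk 28, set 4) → MISS  vc=[]
1: 0x32 (blk 12, set 4) → MISS  vc=[28]
2: 0x30 (blk 12, set 4) → L1-HIT  vc=[28]
3: 0x89 (blk 34, set 2) → MISS  vc=[28]
4: 0x90 (blk 36, set 4) → MISS  vc=[28, 12]
5: 0x91 (blk 36, set 4) → L1-HIT  vc=[28, 12]
6: 0x92 (blk 36, set 4) → L1-HIT  vc=[28, 12]
7: 0x48 (blk 18, set 2) → MISS  vc=[28, 12, 34]
8: 0x32 (blk 12, set 4) → VC-HIT  vc=[28, 36, 34]
9: 0x23 (blk 8, set 0) → MISS  vc=[28, 36, 34]
10: 0x43 (blk 16, set 0) → MISS  vc=[28, 36, 34, 8]
11: 0x22 (blk 8, set 0) → VC-HIT  vc=[28, 36, 34, 16]

OUTCOME = MISS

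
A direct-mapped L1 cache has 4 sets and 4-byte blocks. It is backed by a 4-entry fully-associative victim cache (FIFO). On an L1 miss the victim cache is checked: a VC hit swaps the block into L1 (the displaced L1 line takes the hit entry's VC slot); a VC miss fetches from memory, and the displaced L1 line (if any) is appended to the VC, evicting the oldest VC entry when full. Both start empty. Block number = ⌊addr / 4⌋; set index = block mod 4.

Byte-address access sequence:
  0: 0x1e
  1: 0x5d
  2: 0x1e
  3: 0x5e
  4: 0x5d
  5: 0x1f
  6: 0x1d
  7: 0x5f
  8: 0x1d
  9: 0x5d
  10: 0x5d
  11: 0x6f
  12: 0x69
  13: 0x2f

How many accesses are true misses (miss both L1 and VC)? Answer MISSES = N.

MISSES = 5

  [0] addr=0x1e blk=7 s=3: MISS | VC []
  [1] addr=0x5d blk=23 s=3: MISS | VC [7]
  [2] addr=0x1e blk=7 s=3: VC-HIT | VC [23]
  [3] addr=0x5e blk=23 s=3: VC-HIT | VC [7]
  [4] addr=0x5d blk=23 s=3: L1-HIT | VC [7]
  [5] addr=0x1f blk=7 s=3: VC-HIT | VC [23]
  [6] addr=0x1d blk=7 s=3: L1-HIT | VC [23]
  [7] addr=0x5f blk=23 s=3: VC-HIT | VC [7]
  [8] addr=0x1d blk=7 s=3: VC-HIT | VC [23]
  [9] addr=0x5d blk=23 s=3: VC-HIT | VC [7]
  [10] addr=0x5d blk=23 s=3: L1-HIT | VC [7]
  [11] addr=0x6f blk=27 s=3: MISS | VC [7, 23]
  [12] addr=0x69 blk=26 s=2: MISS | VC [7, 23]
  [13] addr=0x2f blk=11 s=3: MISS | VC [7, 23, 27]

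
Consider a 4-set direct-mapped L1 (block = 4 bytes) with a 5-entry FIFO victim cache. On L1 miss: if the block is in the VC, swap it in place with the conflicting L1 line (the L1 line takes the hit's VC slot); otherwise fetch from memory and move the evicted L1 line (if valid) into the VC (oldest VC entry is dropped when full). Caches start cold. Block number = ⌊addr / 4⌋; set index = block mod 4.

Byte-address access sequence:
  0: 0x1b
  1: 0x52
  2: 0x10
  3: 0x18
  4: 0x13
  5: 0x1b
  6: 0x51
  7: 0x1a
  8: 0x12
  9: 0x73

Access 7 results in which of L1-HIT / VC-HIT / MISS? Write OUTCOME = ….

OUTCOME = L1-HIT

0: 0x1b (blk 6, set 2) → MISS  vc=[]
1: 0x52 (blk 20, set 0) → MISS  vc=[]
2: 0x10 (blk 4, set 0) → MISS  vc=[20]
3: 0x18 (blk 6, set 2) → L1-HIT  vc=[20]
4: 0x13 (blk 4, set 0) → L1-HIT  vc=[20]
5: 0x1b (blk 6, set 2) → L1-HIT  vc=[20]
6: 0x51 (blk 20, set 0) → VC-HIT  vc=[4]
7: 0x1a (blk 6, set 2) → L1-HIT  vc=[4]
8: 0x12 (blk 4, set 0) → VC-HIT  vc=[20]
9: 0x73 (blk 28, set 0) → MISS  vc=[20, 4]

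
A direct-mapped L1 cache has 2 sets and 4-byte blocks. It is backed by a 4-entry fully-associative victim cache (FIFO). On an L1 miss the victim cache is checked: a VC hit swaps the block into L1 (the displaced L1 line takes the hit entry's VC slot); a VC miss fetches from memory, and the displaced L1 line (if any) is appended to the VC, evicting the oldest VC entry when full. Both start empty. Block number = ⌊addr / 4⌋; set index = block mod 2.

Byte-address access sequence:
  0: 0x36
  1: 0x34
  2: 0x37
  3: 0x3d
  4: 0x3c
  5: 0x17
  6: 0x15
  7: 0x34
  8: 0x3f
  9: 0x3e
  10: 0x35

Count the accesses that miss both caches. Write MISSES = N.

MISSES = 3

  [0] addr=0x36 blk=13 s=1: MISS | VC []
  [1] addr=0x34 blk=13 s=1: L1-HIT | VC []
  [2] addr=0x37 blk=13 s=1: L1-HIT | VC []
  [3] addr=0x3d blk=15 s=1: MISS | VC [13]
  [4] addr=0x3c blk=15 s=1: L1-HIT | VC [13]
  [5] addr=0x17 blk=5 s=1: MISS | VC [13, 15]
  [6] addr=0x15 blk=5 s=1: L1-HIT | VC [13, 15]
  [7] addr=0x34 blk=13 s=1: VC-HIT | VC [5, 15]
  [8] addr=0x3f blk=15 s=1: VC-HIT | VC [5, 13]
  [9] addr=0x3e blk=15 s=1: L1-HIT | VC [5, 13]
  [10] addr=0x35 blk=13 s=1: VC-HIT | VC [5, 15]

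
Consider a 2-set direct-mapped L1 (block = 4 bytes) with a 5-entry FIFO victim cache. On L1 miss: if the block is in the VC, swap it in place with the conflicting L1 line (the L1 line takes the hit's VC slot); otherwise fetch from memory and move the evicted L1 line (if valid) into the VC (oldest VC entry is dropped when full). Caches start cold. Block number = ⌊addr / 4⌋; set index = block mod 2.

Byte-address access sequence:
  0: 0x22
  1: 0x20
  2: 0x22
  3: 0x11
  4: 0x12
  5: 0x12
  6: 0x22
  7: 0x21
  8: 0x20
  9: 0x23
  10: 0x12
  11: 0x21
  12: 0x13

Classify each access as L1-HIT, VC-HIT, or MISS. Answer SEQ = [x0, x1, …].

#0 0x22→b8/s0 MISS; vc=[]
#1 0x20→b8/s0 L1-HIT; vc=[]
#2 0x22→b8/s0 L1-HIT; vc=[]
#3 0x11→b4/s0 MISS; vc=[8]
#4 0x12→b4/s0 L1-HIT; vc=[8]
#5 0x12→b4/s0 L1-HIT; vc=[8]
#6 0x22→b8/s0 VC-HIT; vc=[4]
#7 0x21→b8/s0 L1-HIT; vc=[4]
#8 0x20→b8/s0 L1-HIT; vc=[4]
#9 0x23→b8/s0 L1-HIT; vc=[4]
#10 0x12→b4/s0 VC-HIT; vc=[8]
#11 0x21→b8/s0 VC-HIT; vc=[4]
#12 0x13→b4/s0 VC-HIT; vc=[8]

SEQ = [MISS, L1-HIT, L1-HIT, MISS, L1-HIT, L1-HIT, VC-HIT, L1-HIT, L1-HIT, L1-HIT, VC-HIT, VC-HIT, VC-HIT]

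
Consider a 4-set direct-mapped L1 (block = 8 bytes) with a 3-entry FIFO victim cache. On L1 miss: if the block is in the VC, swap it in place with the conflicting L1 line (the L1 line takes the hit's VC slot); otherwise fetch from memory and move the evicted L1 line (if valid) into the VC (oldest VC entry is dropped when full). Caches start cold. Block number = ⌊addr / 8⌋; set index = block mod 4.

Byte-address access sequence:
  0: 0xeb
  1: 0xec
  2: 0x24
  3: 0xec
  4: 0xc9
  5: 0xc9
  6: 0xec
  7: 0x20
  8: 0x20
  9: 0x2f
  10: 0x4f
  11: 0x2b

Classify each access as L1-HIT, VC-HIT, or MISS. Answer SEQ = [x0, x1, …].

SEQ = [MISS, L1-HIT, MISS, L1-HIT, MISS, L1-HIT, VC-HIT, L1-HIT, L1-HIT, MISS, MISS, VC-HIT]

  [0] addr=0xeb blk=29 s=1: MISS | VC []
  [1] addr=0xec blk=29 s=1: L1-HIT | VC []
  [2] addr=0x24 blk=4 s=0: MISS | VC []
  [3] addr=0xec blk=29 s=1: L1-HIT | VC []
  [4] addr=0xc9 blk=25 s=1: MISS | VC [29]
  [5] addr=0xc9 blk=25 s=1: L1-HIT | VC [29]
  [6] addr=0xec blk=29 s=1: VC-HIT | VC [25]
  [7] addr=0x20 blk=4 s=0: L1-HIT | VC [25]
  [8] addr=0x20 blk=4 s=0: L1-HIT | VC [25]
  [9] addr=0x2f blk=5 s=1: MISS | VC [25, 29]
  [10] addr=0x4f blk=9 s=1: MISS | VC [25, 29, 5]
  [11] addr=0x2b blk=5 s=1: VC-HIT | VC [25, 29, 9]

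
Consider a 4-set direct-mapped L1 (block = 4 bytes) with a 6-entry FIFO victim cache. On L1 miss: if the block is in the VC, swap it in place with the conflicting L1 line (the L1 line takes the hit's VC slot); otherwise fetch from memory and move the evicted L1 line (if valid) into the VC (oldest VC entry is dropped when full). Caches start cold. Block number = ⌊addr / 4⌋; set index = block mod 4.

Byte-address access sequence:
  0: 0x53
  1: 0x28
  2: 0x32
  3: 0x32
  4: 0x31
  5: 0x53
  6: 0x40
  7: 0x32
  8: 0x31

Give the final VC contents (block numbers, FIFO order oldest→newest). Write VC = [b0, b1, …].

  [0] addr=0x53 blk=20 s=0: MISS | VC []
  [1] addr=0x28 blk=10 s=2: MISS | VC []
  [2] addr=0x32 blk=12 s=0: MISS | VC [20]
  [3] addr=0x32 blk=12 s=0: L1-HIT | VC [20]
  [4] addr=0x31 blk=12 s=0: L1-HIT | VC [20]
  [5] addr=0x53 blk=20 s=0: VC-HIT | VC [12]
  [6] addr=0x40 blk=16 s=0: MISS | VC [12, 20]
  [7] addr=0x32 blk=12 s=0: VC-HIT | VC [16, 20]
  [8] addr=0x31 blk=12 s=0: L1-HIT | VC [16, 20]

VC = [16, 20]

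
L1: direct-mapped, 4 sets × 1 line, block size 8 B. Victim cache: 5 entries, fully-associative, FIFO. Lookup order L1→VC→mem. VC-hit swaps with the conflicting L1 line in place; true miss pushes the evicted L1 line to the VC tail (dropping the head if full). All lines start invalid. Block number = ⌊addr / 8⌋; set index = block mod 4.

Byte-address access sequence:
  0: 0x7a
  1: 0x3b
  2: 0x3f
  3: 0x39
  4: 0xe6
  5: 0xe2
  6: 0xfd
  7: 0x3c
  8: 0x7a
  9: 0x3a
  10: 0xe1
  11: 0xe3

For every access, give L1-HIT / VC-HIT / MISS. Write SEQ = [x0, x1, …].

SEQ = [MISS, MISS, L1-HIT, L1-HIT, MISS, L1-HIT, MISS, VC-HIT, VC-HIT, VC-HIT, L1-HIT, L1-HIT]

#0 0x7a→b15/s3 MISS; vc=[]
#1 0x3b→b7/s3 MISS; vc=[15]
#2 0x3f→b7/s3 L1-HIT; vc=[15]
#3 0x39→b7/s3 L1-HIT; vc=[15]
#4 0xe6→b28/s0 MISS; vc=[15]
#5 0xe2→b28/s0 L1-HIT; vc=[15]
#6 0xfd→b31/s3 MISS; vc=[15,7]
#7 0x3c→b7/s3 VC-HIT; vc=[15,31]
#8 0x7a→b15/s3 VC-HIT; vc=[7,31]
#9 0x3a→b7/s3 VC-HIT; vc=[15,31]
#10 0xe1→b28/s0 L1-HIT; vc=[15,31]
#11 0xe3→b28/s0 L1-HIT; vc=[15,31]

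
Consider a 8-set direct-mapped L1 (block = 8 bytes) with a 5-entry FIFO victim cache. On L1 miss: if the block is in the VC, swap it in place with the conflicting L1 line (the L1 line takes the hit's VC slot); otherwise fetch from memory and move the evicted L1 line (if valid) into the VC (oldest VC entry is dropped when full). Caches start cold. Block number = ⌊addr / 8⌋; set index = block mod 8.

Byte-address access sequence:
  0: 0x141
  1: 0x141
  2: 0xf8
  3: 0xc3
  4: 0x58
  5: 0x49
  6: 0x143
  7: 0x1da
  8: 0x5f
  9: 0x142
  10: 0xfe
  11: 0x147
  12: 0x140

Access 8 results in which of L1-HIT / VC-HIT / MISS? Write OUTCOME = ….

OUTCOME = VC-HIT

#0 0x141→b40/s0 MISS; vc=[]
#1 0x141→b40/s0 L1-HIT; vc=[]
#2 0xf8→b31/s7 MISS; vc=[]
#3 0xc3→b24/s0 MISS; vc=[40]
#4 0x58→b11/s3 MISS; vc=[40]
#5 0x49→b9/s1 MISS; vc=[40]
#6 0x143→b40/s0 VC-HIT; vc=[24]
#7 0x1da→b59/s3 MISS; vc=[24,11]
#8 0x5f→b11/s3 VC-HIT; vc=[24,59]
#9 0x142→b40/s0 L1-HIT; vc=[24,59]
#10 0xfe→b31/s7 L1-HIT; vc=[24,59]
#11 0x147→b40/s0 L1-HIT; vc=[24,59]
#12 0x140→b40/s0 L1-HIT; vc=[24,59]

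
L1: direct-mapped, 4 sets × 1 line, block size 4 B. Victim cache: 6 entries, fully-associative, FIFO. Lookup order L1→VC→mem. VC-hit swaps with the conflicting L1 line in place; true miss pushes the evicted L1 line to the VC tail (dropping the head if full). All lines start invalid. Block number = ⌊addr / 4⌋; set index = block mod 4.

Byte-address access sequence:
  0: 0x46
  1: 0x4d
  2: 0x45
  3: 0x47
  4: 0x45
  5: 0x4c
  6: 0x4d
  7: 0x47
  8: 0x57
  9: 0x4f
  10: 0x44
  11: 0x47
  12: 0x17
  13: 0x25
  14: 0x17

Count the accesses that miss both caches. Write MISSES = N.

MISSES = 5

0: 0x46 (blk 17, set 1) → MISS  vc=[]
1: 0x4d (blk 19, set 3) → MISS  vc=[]
2: 0x45 (blk 17, set 1) → L1-HIT  vc=[]
3: 0x47 (blk 17, set 1) → L1-HIT  vc=[]
4: 0x45 (blk 17, set 1) → L1-HIT  vc=[]
5: 0x4c (blk 19, set 3) → L1-HIT  vc=[]
6: 0x4d (blk 19, set 3) → L1-HIT  vc=[]
7: 0x47 (blk 17, set 1) → L1-HIT  vc=[]
8: 0x57 (blk 21, set 1) → MISS  vc=[17]
9: 0x4f (blk 19, set 3) → L1-HIT  vc=[17]
10: 0x44 (blk 17, set 1) → VC-HIT  vc=[21]
11: 0x47 (blk 17, set 1) → L1-HIT  vc=[21]
12: 0x17 (blk 5, set 1) → MISS  vc=[21, 17]
13: 0x25 (blk 9, set 1) → MISS  vc=[21, 17, 5]
14: 0x17 (blk 5, set 1) → VC-HIT  vc=[21, 17, 9]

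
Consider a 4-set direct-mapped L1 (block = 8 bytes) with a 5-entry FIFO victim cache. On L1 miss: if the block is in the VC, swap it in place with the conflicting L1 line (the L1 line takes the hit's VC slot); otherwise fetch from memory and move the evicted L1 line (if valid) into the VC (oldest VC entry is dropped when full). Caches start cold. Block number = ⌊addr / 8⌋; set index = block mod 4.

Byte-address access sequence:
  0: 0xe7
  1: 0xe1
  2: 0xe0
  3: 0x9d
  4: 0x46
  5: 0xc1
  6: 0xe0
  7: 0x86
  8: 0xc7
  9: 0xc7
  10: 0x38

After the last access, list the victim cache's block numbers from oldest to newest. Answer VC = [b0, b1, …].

VC = [16, 8, 28, 19]

  [0] addr=0xe7 blk=28 s=0: MISS | VC []
  [1] addr=0xe1 blk=28 s=0: L1-HIT | VC []
  [2] addr=0xe0 blk=28 s=0: L1-HIT | VC []
  [3] addr=0x9d blk=19 s=3: MISS | VC []
  [4] addr=0x46 blk=8 s=0: MISS | VC [28]
  [5] addr=0xc1 blk=24 s=0: MISS | VC [28, 8]
  [6] addr=0xe0 blk=28 s=0: VC-HIT | VC [24, 8]
  [7] addr=0x86 blk=16 s=0: MISS | VC [24, 8, 28]
  [8] addr=0xc7 blk=24 s=0: VC-HIT | VC [16, 8, 28]
  [9] addr=0xc7 blk=24 s=0: L1-HIT | VC [16, 8, 28]
  [10] addr=0x38 blk=7 s=3: MISS | VC [16, 8, 28, 19]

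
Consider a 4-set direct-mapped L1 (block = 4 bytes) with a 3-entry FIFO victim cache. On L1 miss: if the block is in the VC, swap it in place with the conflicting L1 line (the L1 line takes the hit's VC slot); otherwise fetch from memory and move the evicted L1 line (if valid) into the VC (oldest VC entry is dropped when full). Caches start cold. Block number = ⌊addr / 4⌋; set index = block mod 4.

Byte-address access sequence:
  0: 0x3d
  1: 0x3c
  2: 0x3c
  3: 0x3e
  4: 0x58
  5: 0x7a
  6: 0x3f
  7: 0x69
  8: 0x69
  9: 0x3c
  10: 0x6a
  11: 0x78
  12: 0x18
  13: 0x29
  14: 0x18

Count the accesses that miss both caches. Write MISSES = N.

  [0] addr=0x3d blk=15 s=3: MISS | VC []
  [1] addr=0x3c blk=15 s=3: L1-HIT | VC []
  [2] addr=0x3c blk=15 s=3: L1-HIT | VC []
  [3] addr=0x3e blk=15 s=3: L1-HIT | VC []
  [4] addr=0x58 blk=22 s=2: MISS | VC []
  [5] addr=0x7a blk=30 s=2: MISS | VC [22]
  [6] addr=0x3f blk=15 s=3: L1-HIT | VC [22]
  [7] addr=0x69 blk=26 s=2: MISS | VC [22, 30]
  [8] addr=0x69 blk=26 s=2: L1-HIT | VC [22, 30]
  [9] addr=0x3c blk=15 s=3: L1-HIT | VC [22, 30]
  [10] addr=0x6a blk=26 s=2: L1-HIT | VC [22, 30]
  [11] addr=0x78 blk=30 s=2: VC-HIT | VC [22, 26]
  [12] addr=0x18 blk=6 s=2: MISS | VC [22, 26, 30]
  [13] addr=0x29 blk=10 s=2: MISS | VC [26, 30, 6]
  [14] addr=0x18 blk=6 s=2: VC-HIT | VC [26, 30, 10]

MISSES = 6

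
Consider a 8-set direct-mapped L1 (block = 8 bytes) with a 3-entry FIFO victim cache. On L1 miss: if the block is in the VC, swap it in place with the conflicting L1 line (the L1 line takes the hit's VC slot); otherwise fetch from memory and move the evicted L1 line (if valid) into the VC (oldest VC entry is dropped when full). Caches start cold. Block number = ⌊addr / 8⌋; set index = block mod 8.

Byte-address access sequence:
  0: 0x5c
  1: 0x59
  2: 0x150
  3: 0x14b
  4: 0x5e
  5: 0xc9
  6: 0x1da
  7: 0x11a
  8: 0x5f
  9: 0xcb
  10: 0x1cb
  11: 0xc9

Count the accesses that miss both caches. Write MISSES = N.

MISSES = 7

#0 0x5c→b11/s3 MISS; vc=[]
#1 0x59→b11/s3 L1-HIT; vc=[]
#2 0x150→b42/s2 MISS; vc=[]
#3 0x14b→b41/s1 MISS; vc=[]
#4 0x5e→b11/s3 L1-HIT; vc=[]
#5 0xc9→b25/s1 MISS; vc=[41]
#6 0x1da→b59/s3 MISS; vc=[41,11]
#7 0x11a→b35/s3 MISS; vc=[41,11,59]
#8 0x5f→b11/s3 VC-HIT; vc=[41,35,59]
#9 0xcb→b25/s1 L1-HIT; vc=[41,35,59]
#10 0x1cb→b57/s1 MISS; vc=[35,59,25]
#11 0xc9→b25/s1 VC-HIT; vc=[35,59,57]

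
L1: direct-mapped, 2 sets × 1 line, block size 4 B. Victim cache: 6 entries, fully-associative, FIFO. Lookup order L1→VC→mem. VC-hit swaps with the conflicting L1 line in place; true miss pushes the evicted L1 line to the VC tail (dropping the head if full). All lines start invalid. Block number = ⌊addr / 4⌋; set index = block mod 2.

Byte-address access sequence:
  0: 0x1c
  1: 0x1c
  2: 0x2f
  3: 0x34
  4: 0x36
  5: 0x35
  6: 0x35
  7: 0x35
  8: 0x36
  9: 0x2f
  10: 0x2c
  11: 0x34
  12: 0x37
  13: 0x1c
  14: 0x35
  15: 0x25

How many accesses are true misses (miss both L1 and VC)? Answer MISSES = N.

0: 0x1c (blk 7, set 1) → MISS  vc=[]
1: 0x1c (blk 7, set 1) → L1-HIT  vc=[]
2: 0x2f (blk 11, set 1) → MISS  vc=[7]
3: 0x34 (blk 13, set 1) → MISS  vc=[7, 11]
4: 0x36 (blk 13, set 1) → L1-HIT  vc=[7, 11]
5: 0x35 (blk 13, set 1) → L1-HIT  vc=[7, 11]
6: 0x35 (blk 13, set 1) → L1-HIT  vc=[7, 11]
7: 0x35 (blk 13, set 1) → L1-HIT  vc=[7, 11]
8: 0x36 (blk 13, set 1) → L1-HIT  vc=[7, 11]
9: 0x2f (blk 11, set 1) → VC-HIT  vc=[7, 13]
10: 0x2c (blk 11, set 1) → L1-HIT  vc=[7, 13]
11: 0x34 (blk 13, set 1) → VC-HIT  vc=[7, 11]
12: 0x37 (blk 13, set 1) → L1-HIT  vc=[7, 11]
13: 0x1c (blk 7, set 1) → VC-HIT  vc=[13, 11]
14: 0x35 (blk 13, set 1) → VC-HIT  vc=[7, 11]
15: 0x25 (blk 9, set 1) → MISS  vc=[7, 11, 13]

MISSES = 4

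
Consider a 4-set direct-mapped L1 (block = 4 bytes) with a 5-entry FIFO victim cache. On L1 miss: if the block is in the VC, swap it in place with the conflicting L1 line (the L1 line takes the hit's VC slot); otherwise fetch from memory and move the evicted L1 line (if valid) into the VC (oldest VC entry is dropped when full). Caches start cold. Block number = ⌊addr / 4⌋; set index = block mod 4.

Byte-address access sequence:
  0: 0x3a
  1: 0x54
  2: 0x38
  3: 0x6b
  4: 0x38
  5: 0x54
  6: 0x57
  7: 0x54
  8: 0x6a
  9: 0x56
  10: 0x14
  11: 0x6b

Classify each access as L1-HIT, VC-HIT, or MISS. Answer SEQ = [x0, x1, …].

  [0] addr=0x3a blk=14 s=2: MISS | VC []
  [1] addr=0x54 blk=21 s=1: MISS | VC []
  [2] addr=0x38 blk=14 s=2: L1-HIT | VC []
  [3] addr=0x6b blk=26 s=2: MISS | VC [14]
  [4] addr=0x38 blk=14 s=2: VC-HIT | VC [26]
  [5] addr=0x54 blk=21 s=1: L1-HIT | VC [26]
  [6] addr=0x57 blk=21 s=1: L1-HIT | VC [26]
  [7] addr=0x54 blk=21 s=1: L1-HIT | VC [26]
  [8] addr=0x6a blk=26 s=2: VC-HIT | VC [14]
  [9] addr=0x56 blk=21 s=1: L1-HIT | VC [14]
  [10] addr=0x14 blk=5 s=1: MISS | VC [14, 21]
  [11] addr=0x6b blk=26 s=2: L1-HIT | VC [14, 21]

SEQ = [MISS, MISS, L1-HIT, MISS, VC-HIT, L1-HIT, L1-HIT, L1-HIT, VC-HIT, L1-HIT, MISS, L1-HIT]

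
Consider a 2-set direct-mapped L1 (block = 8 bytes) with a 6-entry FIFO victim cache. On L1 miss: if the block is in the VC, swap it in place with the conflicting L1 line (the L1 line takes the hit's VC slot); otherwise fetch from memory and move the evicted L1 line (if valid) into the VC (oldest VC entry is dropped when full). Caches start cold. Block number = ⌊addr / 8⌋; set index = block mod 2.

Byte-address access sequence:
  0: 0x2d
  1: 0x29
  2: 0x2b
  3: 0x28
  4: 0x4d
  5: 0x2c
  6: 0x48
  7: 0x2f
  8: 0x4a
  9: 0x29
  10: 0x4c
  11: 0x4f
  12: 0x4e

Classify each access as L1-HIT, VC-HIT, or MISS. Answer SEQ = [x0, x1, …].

SEQ = [MISS, L1-HIT, L1-HIT, L1-HIT, MISS, VC-HIT, VC-HIT, VC-HIT, VC-HIT, VC-HIT, VC-HIT, L1-HIT, L1-HIT]

  [0] addr=0x2d blk=5 s=1: MISS | VC []
  [1] addr=0x29 blk=5 s=1: L1-HIT | VC []
  [2] addr=0x2b blk=5 s=1: L1-HIT | VC []
  [3] addr=0x28 blk=5 s=1: L1-HIT | VC []
  [4] addr=0x4d blk=9 s=1: MISS | VC [5]
  [5] addr=0x2c blk=5 s=1: VC-HIT | VC [9]
  [6] addr=0x48 blk=9 s=1: VC-HIT | VC [5]
  [7] addr=0x2f blk=5 s=1: VC-HIT | VC [9]
  [8] addr=0x4a blk=9 s=1: VC-HIT | VC [5]
  [9] addr=0x29 blk=5 s=1: VC-HIT | VC [9]
  [10] addr=0x4c blk=9 s=1: VC-HIT | VC [5]
  [11] addr=0x4f blk=9 s=1: L1-HIT | VC [5]
  [12] addr=0x4e blk=9 s=1: L1-HIT | VC [5]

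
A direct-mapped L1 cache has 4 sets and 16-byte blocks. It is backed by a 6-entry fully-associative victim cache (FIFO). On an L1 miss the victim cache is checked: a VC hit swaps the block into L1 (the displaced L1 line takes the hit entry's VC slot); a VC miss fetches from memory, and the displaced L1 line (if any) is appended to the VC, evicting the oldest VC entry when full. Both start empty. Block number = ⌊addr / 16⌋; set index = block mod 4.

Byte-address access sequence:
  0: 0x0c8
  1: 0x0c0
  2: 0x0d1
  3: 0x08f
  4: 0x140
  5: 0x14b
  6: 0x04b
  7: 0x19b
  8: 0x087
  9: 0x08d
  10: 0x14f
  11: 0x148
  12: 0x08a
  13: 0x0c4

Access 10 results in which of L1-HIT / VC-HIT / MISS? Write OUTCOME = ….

OUTCOME = VC-HIT

  [0] addr=0xc8 blk=12 s=0: MISS | VC []
  [1] addr=0xc0 blk=12 s=0: L1-HIT | VC []
  [2] addr=0xd1 blk=13 s=1: MISS | VC []
  [3] addr=0x8f blk=8 s=0: MISS | VC [12]
  [4] addr=0x140 blk=20 s=0: MISS | VC [12, 8]
  [5] addr=0x14b blk=20 s=0: L1-HIT | VC [12, 8]
  [6] addr=0x4b blk=4 s=0: MISS | VC [12, 8, 20]
  [7] addr=0x19b blk=25 s=1: MISS | VC [12, 8, 20, 13]
  [8] addr=0x87 blk=8 s=0: VC-HIT | VC [12, 4, 20, 13]
  [9] addr=0x8d blk=8 s=0: L1-HIT | VC [12, 4, 20, 13]
  [10] addr=0x14f blk=20 s=0: VC-HIT | VC [12, 4, 8, 13]
  [11] addr=0x148 blk=20 s=0: L1-HIT | VC [12, 4, 8, 13]
  [12] addr=0x8a blk=8 s=0: VC-HIT | VC [12, 4, 20, 13]
  [13] addr=0xc4 blk=12 s=0: VC-HIT | VC [8, 4, 20, 13]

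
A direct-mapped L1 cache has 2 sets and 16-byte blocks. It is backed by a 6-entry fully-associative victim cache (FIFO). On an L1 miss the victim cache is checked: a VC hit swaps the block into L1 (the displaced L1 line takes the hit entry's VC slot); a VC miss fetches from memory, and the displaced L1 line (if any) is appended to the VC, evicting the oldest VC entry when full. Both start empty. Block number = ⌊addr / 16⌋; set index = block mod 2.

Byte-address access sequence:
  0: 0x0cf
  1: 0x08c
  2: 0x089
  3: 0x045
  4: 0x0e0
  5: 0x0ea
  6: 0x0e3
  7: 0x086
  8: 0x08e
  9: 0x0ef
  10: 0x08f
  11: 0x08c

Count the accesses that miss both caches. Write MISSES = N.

MISSES = 4

#0 0xcf→b12/s0 MISS; vc=[]
#1 0x8c→b8/s0 MISS; vc=[12]
#2 0x89→b8/s0 L1-HIT; vc=[12]
#3 0x45→b4/s0 MISS; vc=[12,8]
#4 0xe0→b14/s0 MISS; vc=[12,8,4]
#5 0xea→b14/s0 L1-HIT; vc=[12,8,4]
#6 0xe3→b14/s0 L1-HIT; vc=[12,8,4]
#7 0x86→b8/s0 VC-HIT; vc=[12,14,4]
#8 0x8e→b8/s0 L1-HIT; vc=[12,14,4]
#9 0xef→b14/s0 VC-HIT; vc=[12,8,4]
#10 0x8f→b8/s0 VC-HIT; vc=[12,14,4]
#11 0x8c→b8/s0 L1-HIT; vc=[12,14,4]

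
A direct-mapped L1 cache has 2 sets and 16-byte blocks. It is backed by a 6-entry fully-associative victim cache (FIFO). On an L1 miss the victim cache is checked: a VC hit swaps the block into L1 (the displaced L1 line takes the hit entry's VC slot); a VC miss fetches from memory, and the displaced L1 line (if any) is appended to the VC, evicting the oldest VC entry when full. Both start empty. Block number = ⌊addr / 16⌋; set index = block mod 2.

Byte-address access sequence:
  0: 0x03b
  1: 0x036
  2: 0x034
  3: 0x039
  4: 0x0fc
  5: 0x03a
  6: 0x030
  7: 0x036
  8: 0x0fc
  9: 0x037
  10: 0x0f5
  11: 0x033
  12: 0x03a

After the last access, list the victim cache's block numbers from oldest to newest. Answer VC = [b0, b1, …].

VC = [15]

0: 0x3b (blk 3, set 1) → MISS  vc=[]
1: 0x36 (blk 3, set 1) → L1-HIT  vc=[]
2: 0x34 (blk 3, set 1) → L1-HIT  vc=[]
3: 0x39 (blk 3, set 1) → L1-HIT  vc=[]
4: 0xfc (blk 15, set 1) → MISS  vc=[3]
5: 0x3a (blk 3, set 1) → VC-HIT  vc=[15]
6: 0x30 (blk 3, set 1) → L1-HIT  vc=[15]
7: 0x36 (blk 3, set 1) → L1-HIT  vc=[15]
8: 0xfc (blk 15, set 1) → VC-HIT  vc=[3]
9: 0x37 (blk 3, set 1) → VC-HIT  vc=[15]
10: 0xf5 (blk 15, set 1) → VC-HIT  vc=[3]
11: 0x33 (blk 3, set 1) → VC-HIT  vc=[15]
12: 0x3a (blk 3, set 1) → L1-HIT  vc=[15]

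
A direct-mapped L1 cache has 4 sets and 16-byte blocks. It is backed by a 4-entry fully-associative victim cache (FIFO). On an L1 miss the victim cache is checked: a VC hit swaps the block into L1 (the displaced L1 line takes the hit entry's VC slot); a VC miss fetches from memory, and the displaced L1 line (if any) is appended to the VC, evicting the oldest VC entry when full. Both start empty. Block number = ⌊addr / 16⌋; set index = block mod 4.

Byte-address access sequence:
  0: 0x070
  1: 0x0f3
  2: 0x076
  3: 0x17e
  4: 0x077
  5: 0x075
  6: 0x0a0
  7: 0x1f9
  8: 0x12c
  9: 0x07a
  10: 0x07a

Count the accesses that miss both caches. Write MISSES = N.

MISSES = 6

#0 0x70→b7/s3 MISS; vc=[]
#1 0xf3→b15/s3 MISS; vc=[7]
#2 0x76→b7/s3 VC-HIT; vc=[15]
#3 0x17e→b23/s3 MISS; vc=[15,7]
#4 0x77→b7/s3 VC-HIT; vc=[15,23]
#5 0x75→b7/s3 L1-HIT; vc=[15,23]
#6 0xa0→b10/s2 MISS; vc=[15,23]
#7 0x1f9→b31/s3 MISS; vc=[15,23,7]
#8 0x12c→b18/s2 MISS; vc=[15,23,7,10]
#9 0x7a→b7/s3 VC-HIT; vc=[15,23,31,10]
#10 0x7a→b7/s3 L1-HIT; vc=[15,23,31,10]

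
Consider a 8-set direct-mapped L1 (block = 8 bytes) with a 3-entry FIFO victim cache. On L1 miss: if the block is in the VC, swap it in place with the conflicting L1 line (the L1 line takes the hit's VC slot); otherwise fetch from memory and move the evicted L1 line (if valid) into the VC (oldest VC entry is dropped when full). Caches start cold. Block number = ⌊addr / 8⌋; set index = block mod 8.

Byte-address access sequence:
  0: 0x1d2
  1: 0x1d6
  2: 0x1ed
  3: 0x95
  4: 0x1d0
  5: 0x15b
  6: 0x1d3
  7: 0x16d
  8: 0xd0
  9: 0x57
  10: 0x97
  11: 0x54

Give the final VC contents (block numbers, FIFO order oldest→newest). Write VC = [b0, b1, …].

VC = [58, 26, 18]

  [0] addr=0x1d2 blk=58 s=2: MISS | VC []
  [1] addr=0x1d6 blk=58 s=2: L1-HIT | VC []
  [2] addr=0x1ed blk=61 s=5: MISS | VC []
  [3] addr=0x95 blk=18 s=2: MISS | VC [58]
  [4] addr=0x1d0 blk=58 s=2: VC-HIT | VC [18]
  [5] addr=0x15b blk=43 s=3: MISS | VC [18]
  [6] addr=0x1d3 blk=58 s=2: L1-HIT | VC [18]
  [7] addr=0x16d blk=45 s=5: MISS | VC [18, 61]
  [8] addr=0xd0 blk=26 s=2: MISS | VC [18, 61, 58]
  [9] addr=0x57 blk=10 s=2: MISS | VC [61, 58, 26]
  [10] addr=0x97 blk=18 s=2: MISS | VC [58, 26, 10]
  [11] addr=0x54 blk=10 s=2: VC-HIT | VC [58, 26, 18]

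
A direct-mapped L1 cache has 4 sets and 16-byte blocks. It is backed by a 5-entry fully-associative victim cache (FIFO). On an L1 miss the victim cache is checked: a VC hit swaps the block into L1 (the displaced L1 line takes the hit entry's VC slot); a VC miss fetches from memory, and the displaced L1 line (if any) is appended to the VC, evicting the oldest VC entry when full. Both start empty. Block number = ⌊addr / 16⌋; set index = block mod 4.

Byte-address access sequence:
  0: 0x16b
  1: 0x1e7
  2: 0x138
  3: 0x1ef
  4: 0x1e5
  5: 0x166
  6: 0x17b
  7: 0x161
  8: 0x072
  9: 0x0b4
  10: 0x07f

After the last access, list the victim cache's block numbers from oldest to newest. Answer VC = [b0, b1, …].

0: 0x16b (blk 22, set 2) → MISS  vc=[]
1: 0x1e7 (blk 30, set 2) → MISS  vc=[22]
2: 0x138 (blk 19, set 3) → MISS  vc=[22]
3: 0x1ef (blk 30, set 2) → L1-HIT  vc=[22]
4: 0x1e5 (blk 30, set 2) → L1-HIT  vc=[22]
5: 0x166 (blk 22, set 2) → VC-HIT  vc=[30]
6: 0x17b (blk 23, set 3) → MISS  vc=[30, 19]
7: 0x161 (blk 22, set 2) → L1-HIT  vc=[30, 19]
8: 0x72 (blk 7, set 3) → MISS  vc=[30, 19, 23]
9: 0xb4 (blk 11, set 3) → MISS  vc=[30, 19, 23, 7]
10: 0x7f (blk 7, set 3) → VC-HIT  vc=[30, 19, 23, 11]

VC = [30, 19, 23, 11]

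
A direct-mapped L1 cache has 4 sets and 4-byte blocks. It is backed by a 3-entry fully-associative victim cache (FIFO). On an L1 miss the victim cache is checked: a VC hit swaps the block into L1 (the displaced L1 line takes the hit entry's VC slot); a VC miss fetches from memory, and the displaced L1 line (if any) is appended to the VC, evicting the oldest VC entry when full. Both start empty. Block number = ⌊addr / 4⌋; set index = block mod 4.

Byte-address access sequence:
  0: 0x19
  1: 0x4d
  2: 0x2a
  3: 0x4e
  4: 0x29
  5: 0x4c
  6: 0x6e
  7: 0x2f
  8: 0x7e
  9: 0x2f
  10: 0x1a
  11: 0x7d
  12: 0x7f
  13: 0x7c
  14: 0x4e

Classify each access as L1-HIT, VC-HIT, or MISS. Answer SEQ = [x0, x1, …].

0: 0x19 (blk 6, set 2) → MISS  vc=[]
1: 0x4d (blk 19, set 3) → MISS  vc=[]
2: 0x2a (blk 10, set 2) → MISS  vc=[6]
3: 0x4e (blk 19, set 3) → L1-HIT  vc=[6]
4: 0x29 (blk 10, set 2) → L1-HIT  vc=[6]
5: 0x4c (blk 19, set 3) → L1-HIT  vc=[6]
6: 0x6e (blk 27, set 3) → MISS  vc=[6, 19]
7: 0x2f (blk 11, set 3) → MISS  vc=[6, 19, 27]
8: 0x7e (blk 31, set 3) → MISS  vc=[19, 27, 11]
9: 0x2f (blk 11, set 3) → VC-HIT  vc=[19, 27, 31]
10: 0x1a (blk 6, set 2) → MISS  vc=[27, 31, 10]
11: 0x7d (blk 31, set 3) → VC-HIT  vc=[27, 11, 10]
12: 0x7f (blk 31, set 3) → L1-HIT  vc=[27, 11, 10]
13: 0x7c (blk 31, set 3) → L1-HIT  vc=[27, 11, 10]
14: 0x4e (blk 19, set 3) → MISS  vc=[11, 10, 31]

SEQ = [MISS, MISS, MISS, L1-HIT, L1-HIT, L1-HIT, MISS, MISS, MISS, VC-HIT, MISS, VC-HIT, L1-HIT, L1-HIT, MISS]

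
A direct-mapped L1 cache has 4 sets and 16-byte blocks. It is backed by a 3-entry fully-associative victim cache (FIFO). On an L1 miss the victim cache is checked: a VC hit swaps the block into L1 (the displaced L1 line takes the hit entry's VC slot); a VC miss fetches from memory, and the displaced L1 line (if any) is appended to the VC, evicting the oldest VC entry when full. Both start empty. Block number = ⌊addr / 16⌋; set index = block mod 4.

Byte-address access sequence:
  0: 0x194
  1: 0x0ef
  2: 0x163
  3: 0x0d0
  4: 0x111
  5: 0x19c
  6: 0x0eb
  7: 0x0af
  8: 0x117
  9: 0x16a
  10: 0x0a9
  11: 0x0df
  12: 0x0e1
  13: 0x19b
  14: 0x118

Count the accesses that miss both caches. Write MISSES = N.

#0 0x194→b25/s1 MISS; vc=[]
#1 0xef→b14/s2 MISS; vc=[]
#2 0x163→b22/s2 MISS; vc=[14]
#3 0xd0→b13/s1 MISS; vc=[14,25]
#4 0x111→b17/s1 MISS; vc=[14,25,13]
#5 0x19c→b25/s1 VC-HIT; vc=[14,17,13]
#6 0xeb→b14/s2 VC-HIT; vc=[22,17,13]
#7 0xaf→b10/s2 MISS; vc=[17,13,14]
#8 0x117→b17/s1 VC-HIT; vc=[25,13,14]
#9 0x16a→b22/s2 MISS; vc=[13,14,10]
#10 0xa9→b10/s2 VC-HIT; vc=[13,14,22]
#11 0xdf→b13/s1 VC-HIT; vc=[17,14,22]
#12 0xe1→b14/s2 VC-HIT; vc=[17,10,22]
#13 0x19b→b25/s1 MISS; vc=[10,22,13]
#14 0x118→b17/s1 MISS; vc=[22,13,25]

MISSES = 9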